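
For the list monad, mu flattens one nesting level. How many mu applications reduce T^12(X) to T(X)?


Each application of mu: T^2 -> T removes one layer of nesting.
Starting at depth 12 (i.e., T^12(X)), we need to reach T(X).
Number of mu applications = 12 - 1 = 11

11


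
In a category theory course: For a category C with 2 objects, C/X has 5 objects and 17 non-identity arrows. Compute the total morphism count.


In the slice category C/X, objects are morphisms to X.
Identity morphisms: 5 (one per object of C/X).
Non-identity morphisms: 17.
Total = 5 + 17 = 22

22


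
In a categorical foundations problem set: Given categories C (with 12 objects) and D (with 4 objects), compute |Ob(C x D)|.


The product category C x D has objects that are pairs (c, d).
Number of pairs = |Ob(C)| * |Ob(D)| = 12 * 4 = 48

48


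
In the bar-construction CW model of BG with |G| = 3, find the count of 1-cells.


In the bar-construction CW model of BG, the n-cells are indexed by
n-tuples [g_1|...|g_n] of non-identity elements of G (degenerate
simplices with some g_i = e do not contribute cells), so there are
(|G| - 1)^n n-cells.
For dim = 1 with |G| = 3:
cells = (3 - 1)^1 = 2^1 = 2

2


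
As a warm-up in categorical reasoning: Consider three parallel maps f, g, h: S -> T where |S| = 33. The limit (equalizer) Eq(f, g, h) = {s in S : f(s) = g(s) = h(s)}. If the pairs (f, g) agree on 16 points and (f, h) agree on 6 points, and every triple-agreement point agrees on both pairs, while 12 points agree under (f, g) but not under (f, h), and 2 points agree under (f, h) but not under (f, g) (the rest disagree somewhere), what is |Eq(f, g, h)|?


Eq(f, g, h) is the triple-agreement set: points in S where all three
maps take the same value. Using inclusion-exclusion on the pairwise data:
Pair (f, g) agrees on 16 points; pair (f, h) on 6 points.
Points agreeing under (f, g) but not (f, h) = 12; under (f, h) but not (f, g) = 2.
Triple-agreement = agreement-in-(f, g) minus points that agree under (f, g) but not (f, h):
|Eq(f, g, h)| = 16 - 12 = 4
(cross-check via (f, h): 6 - 2 = 4.)

4


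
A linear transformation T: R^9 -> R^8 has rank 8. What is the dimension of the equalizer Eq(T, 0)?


The equalizer of f and the zero map is ker(f).
By the rank-nullity theorem: dim(ker(f)) = dim(domain) - rank(f).
dim(ker(f)) = 9 - 8 = 1

1


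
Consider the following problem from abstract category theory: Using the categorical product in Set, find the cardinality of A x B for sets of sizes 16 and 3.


In Set, the product A x B is the Cartesian product.
By the universal property, |A x B| = |A| * |B|.
|A x B| = 16 * 3 = 48

48


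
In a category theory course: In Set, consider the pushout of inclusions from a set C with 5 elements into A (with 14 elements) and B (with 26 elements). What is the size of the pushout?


The pushout A +_C B identifies the images of C in A and B.
|A +_C B| = |A| + |B| - |C| (for injections).
= 14 + 26 - 5 = 35

35


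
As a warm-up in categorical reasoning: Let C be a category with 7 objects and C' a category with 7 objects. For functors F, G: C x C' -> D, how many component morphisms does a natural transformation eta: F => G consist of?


A natural transformation eta: F => G assigns one component morphism per
object of the domain category.
The domain is the product category C x C', so
|Ob(C x C')| = |Ob(C)| * |Ob(C')| = 7 * 7 = 49.
Therefore eta has 49 component morphisms.

49


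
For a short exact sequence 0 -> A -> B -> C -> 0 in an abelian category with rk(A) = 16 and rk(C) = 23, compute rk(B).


For a short exact sequence 0 -> A -> B -> C -> 0,
rank is additive: rank(B) = rank(A) + rank(C).
rank(B) = 16 + 23 = 39

39


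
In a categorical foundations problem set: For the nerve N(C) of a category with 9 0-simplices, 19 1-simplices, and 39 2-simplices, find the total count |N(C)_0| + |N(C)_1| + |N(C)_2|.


The 2-skeleton of the nerve N(C) consists of simplices in dimensions 0, 1, 2:
  |N(C)_0| = 9 (objects)
  |N(C)_1| = 19 (morphisms)
  |N(C)_2| = 39 (composable pairs)
Total = 9 + 19 + 39 = 67

67


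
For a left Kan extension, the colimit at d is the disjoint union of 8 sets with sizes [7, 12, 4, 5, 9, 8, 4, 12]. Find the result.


Pointwise, the left Kan extension (Lan_F H)(d) is the colimit, indexed
by the comma category (F downarrow d), of H composed with the
projection (F downarrow d) -> C. Here that colimit is given
as a coproduct (disjoint union) of sets, so its cardinality is the
sum of the sizes of the summands.
Coproduct of sets with sizes: 7 + 12 + 4 + 5 + 9 + 8 + 4 + 12
= 61

61


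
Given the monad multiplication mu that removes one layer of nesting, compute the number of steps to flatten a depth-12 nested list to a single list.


Each application of mu: T^2 -> T removes one layer of nesting.
Starting at depth 12 (i.e., T^12(X)), we need to reach T(X).
Number of mu applications = 12 - 1 = 11

11


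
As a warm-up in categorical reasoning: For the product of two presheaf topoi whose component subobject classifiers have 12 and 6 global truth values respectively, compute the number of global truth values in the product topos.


In a product of presheaf topoi E_1 x E_2, the subobject classifier
is Omega = Omega_1 x Omega_2 (componentwise), so
|Omega(top)| = |Omega_1(top_1)| * |Omega_2(top_2)|.
= 12 * 6 = 72.

72


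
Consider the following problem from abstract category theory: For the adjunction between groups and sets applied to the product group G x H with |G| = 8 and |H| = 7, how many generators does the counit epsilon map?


The counit epsilon_K: F(U(K)) -> K of the Free-Forgetful adjunction
maps |K| generators of F(U(K)) into K. For K = G x H (the product group),
|G x H| = |G| * |H|.
Total generators mapped = 8 * 7 = 56.

56


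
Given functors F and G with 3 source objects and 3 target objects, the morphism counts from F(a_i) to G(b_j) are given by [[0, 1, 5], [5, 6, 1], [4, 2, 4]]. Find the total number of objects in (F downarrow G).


Objects of (F downarrow G) are triples (a, b, h: F(a)->G(b)).
The count equals the sum of all entries in the hom-matrix.
sum(row 0) = 6
sum(row 1) = 12
sum(row 2) = 10
Grand total = 28

28


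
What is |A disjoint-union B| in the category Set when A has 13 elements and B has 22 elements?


In Set, the coproduct A + B is the disjoint union.
|A + B| = |A| + |B| = 13 + 22 = 35

35


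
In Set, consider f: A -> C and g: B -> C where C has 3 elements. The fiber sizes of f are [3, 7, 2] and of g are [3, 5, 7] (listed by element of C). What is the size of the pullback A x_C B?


The pullback A x_C B consists of pairs (a, b) with f(a) = g(b).
For each element c in C, the fiber product has |f^-1(c)| * |g^-1(c)| elements.
Summing over C: 3 * 3 + 7 * 5 + 2 * 7
= 9 + 35 + 14 = 58

58


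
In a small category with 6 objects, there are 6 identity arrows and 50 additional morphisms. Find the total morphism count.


Each object has an identity morphism, giving 6 identities.
Adding the 50 non-identity morphisms:
Total = 6 + 50 = 56

56


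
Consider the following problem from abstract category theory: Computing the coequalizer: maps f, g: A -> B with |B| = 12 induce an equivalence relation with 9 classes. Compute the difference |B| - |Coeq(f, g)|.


The coequalizer Coeq(f, g) = B / ~ has one element per equivalence class.
|B| = 12, |Coeq(f, g)| = 9.
|B| - |Coeq(f, g)| = 12 - 9 = 3.

3


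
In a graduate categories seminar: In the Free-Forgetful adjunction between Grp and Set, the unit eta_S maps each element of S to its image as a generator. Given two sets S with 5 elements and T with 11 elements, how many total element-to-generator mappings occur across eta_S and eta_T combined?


The unit eta_X: X -> U(F(X)) of the Free-Forgetful adjunction
maps each element of X to a generator of F(X). For X = S + T (disjoint
union in Set), |S + T| = |S| + |T|.
Total mappings = 5 + 11 = 16.

16


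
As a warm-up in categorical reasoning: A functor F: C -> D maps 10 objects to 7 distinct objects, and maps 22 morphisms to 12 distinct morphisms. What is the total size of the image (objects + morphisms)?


The image of F consists of distinct objects and distinct morphisms.
|Im(F)| on objects = 7
|Im(F)| on morphisms = 12
Total image cardinality = 7 + 12 = 19

19


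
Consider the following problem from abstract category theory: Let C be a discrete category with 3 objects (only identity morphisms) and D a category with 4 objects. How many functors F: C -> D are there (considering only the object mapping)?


A functor from a discrete category C to D is determined by
where each object maps. Each of the 3 objects of C can map
to any of the 4 objects of D independently.
Number of functors = 4^3 = 64

64


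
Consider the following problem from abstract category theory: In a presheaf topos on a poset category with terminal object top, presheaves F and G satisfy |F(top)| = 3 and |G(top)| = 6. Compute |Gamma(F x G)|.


Global sections of a presheaf on a poset with terminal top satisfy
Gamma(H) ~ H(top). Presheaves admit pointwise products, so
(F x G)(top) = F(top) x G(top) (Cartesian product).
|Gamma(F x G)| = |F(top)| * |G(top)| = 3 * 6 = 18.

18


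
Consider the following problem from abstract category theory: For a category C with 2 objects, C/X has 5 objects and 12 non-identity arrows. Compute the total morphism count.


In the slice category C/X, objects are morphisms to X.
Identity morphisms: 5 (one per object of C/X).
Non-identity morphisms: 12.
Total = 5 + 12 = 17

17


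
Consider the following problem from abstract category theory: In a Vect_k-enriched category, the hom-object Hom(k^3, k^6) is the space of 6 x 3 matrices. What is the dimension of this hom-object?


In Vect-enriched categories, Hom(k^n, k^m) is the space of m x n matrices.
dim(Hom(k^3, k^6)) = 6 * 3 = 18

18


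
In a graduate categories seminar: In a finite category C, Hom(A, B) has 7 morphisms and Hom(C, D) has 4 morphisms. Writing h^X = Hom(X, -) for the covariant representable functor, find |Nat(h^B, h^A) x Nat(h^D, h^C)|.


By the Yoneda lemma, Nat(h^B, h^A) is isomorphic to Hom(A, B),
so |Nat(h^B, h^A)| = |Hom(A, B)| and |Nat(h^D, h^C)| = |Hom(C, D)|.
|Hom(A, B)| = 7, |Hom(C, D)| = 4.
|Nat(h^B, h^A) x Nat(h^D, h^C)| = 7 * 4 = 28

28


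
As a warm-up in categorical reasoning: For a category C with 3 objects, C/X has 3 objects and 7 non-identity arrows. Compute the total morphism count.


In the slice category C/X, objects are morphisms to X.
Identity morphisms: 3 (one per object of C/X).
Non-identity morphisms: 7.
Total = 3 + 7 = 10

10


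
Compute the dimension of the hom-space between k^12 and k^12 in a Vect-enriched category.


In Vect-enriched categories, Hom(k^n, k^m) is the space of m x n matrices.
dim(Hom(k^12, k^12)) = 12 * 12 = 144

144


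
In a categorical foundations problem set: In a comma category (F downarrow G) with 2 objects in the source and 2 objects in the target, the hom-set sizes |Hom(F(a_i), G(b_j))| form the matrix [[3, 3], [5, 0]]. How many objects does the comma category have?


Objects of (F downarrow G) are triples (a, b, h: F(a)->G(b)).
The count equals the sum of all entries in the hom-matrix.
sum(row 0) = 6
sum(row 1) = 5
Grand total = 11

11


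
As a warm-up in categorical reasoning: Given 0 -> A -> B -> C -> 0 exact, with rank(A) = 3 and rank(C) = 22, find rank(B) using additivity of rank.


For a short exact sequence 0 -> A -> B -> C -> 0,
rank is additive: rank(B) = rank(A) + rank(C).
rank(B) = 3 + 22 = 25

25


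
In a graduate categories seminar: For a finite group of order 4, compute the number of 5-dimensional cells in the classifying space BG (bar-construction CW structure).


In the bar-construction CW model of BG, the n-cells are indexed by
n-tuples [g_1|...|g_n] of non-identity elements of G (degenerate
simplices with some g_i = e do not contribute cells), so there are
(|G| - 1)^n n-cells.
For dim = 5 with |G| = 4:
cells = (4 - 1)^5 = 3^5 = 243

243


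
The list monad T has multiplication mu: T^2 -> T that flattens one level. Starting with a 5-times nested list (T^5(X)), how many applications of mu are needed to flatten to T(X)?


Each application of mu: T^2 -> T removes one layer of nesting.
Starting at depth 5 (i.e., T^5(X)), we need to reach T(X).
Number of mu applications = 5 - 1 = 4

4


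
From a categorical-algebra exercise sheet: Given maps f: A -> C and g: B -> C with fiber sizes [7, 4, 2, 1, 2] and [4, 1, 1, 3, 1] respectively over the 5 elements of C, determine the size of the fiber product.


The pullback A x_C B consists of pairs (a, b) with f(a) = g(b).
For each element c in C, the fiber product has |f^-1(c)| * |g^-1(c)| elements.
Summing over C: 7 * 4 + 4 * 1 + 2 * 1 + 1 * 3 + 2 * 1
= 28 + 4 + 2 + 3 + 2 = 39

39


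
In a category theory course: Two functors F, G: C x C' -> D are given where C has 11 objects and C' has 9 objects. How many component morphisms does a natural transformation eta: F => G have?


A natural transformation eta: F => G assigns one component morphism per
object of the domain category.
The domain is the product category C x C', so
|Ob(C x C')| = |Ob(C)| * |Ob(C')| = 11 * 9 = 99.
Therefore eta has 99 component morphisms.

99


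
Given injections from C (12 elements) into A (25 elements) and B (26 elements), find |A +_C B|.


The pushout A +_C B identifies the images of C in A and B.
|A +_C B| = |A| + |B| - |C| (for injections).
= 25 + 26 - 12 = 39

39


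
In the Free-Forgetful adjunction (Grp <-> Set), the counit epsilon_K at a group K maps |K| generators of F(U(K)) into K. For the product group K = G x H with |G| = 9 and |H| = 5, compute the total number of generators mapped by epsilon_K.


The counit epsilon_K: F(U(K)) -> K of the Free-Forgetful adjunction
maps |K| generators of F(U(K)) into K. For K = G x H (the product group),
|G x H| = |G| * |H|.
Total generators mapped = 9 * 5 = 45.

45


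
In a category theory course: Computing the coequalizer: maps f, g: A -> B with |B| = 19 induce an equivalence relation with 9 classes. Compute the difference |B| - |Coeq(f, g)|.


The coequalizer Coeq(f, g) = B / ~ has one element per equivalence class.
|B| = 19, |Coeq(f, g)| = 9.
|B| - |Coeq(f, g)| = 19 - 9 = 10.

10


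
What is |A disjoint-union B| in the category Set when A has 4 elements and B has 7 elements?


In Set, the coproduct A + B is the disjoint union.
|A + B| = |A| + |B| = 4 + 7 = 11

11


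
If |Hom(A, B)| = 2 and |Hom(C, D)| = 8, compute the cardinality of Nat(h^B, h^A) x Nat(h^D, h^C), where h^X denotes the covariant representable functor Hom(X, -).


By the Yoneda lemma, Nat(h^B, h^A) is isomorphic to Hom(A, B),
so |Nat(h^B, h^A)| = |Hom(A, B)| and |Nat(h^D, h^C)| = |Hom(C, D)|.
|Hom(A, B)| = 2, |Hom(C, D)| = 8.
|Nat(h^B, h^A) x Nat(h^D, h^C)| = 2 * 8 = 16

16


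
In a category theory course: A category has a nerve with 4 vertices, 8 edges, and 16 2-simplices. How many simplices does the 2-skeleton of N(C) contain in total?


The 2-skeleton of the nerve N(C) consists of simplices in dimensions 0, 1, 2:
  |N(C)_0| = 4 (objects)
  |N(C)_1| = 8 (morphisms)
  |N(C)_2| = 16 (composable pairs)
Total = 4 + 8 + 16 = 28

28


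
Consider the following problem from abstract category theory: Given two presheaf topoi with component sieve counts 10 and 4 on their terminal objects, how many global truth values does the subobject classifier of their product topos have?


In a product of presheaf topoi E_1 x E_2, the subobject classifier
is Omega = Omega_1 x Omega_2 (componentwise), so
|Omega(top)| = |Omega_1(top_1)| * |Omega_2(top_2)|.
= 10 * 4 = 40.

40


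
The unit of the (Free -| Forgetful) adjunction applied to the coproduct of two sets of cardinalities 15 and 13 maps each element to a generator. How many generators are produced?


The unit eta_X: X -> U(F(X)) of the Free-Forgetful adjunction
maps each element of X to a generator of F(X). For X = S + T (disjoint
union in Set), |S + T| = |S| + |T|.
Total mappings = 15 + 13 = 28.

28


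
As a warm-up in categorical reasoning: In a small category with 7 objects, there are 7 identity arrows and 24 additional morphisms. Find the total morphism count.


Each object has an identity morphism, giving 7 identities.
Adding the 24 non-identity morphisms:
Total = 7 + 24 = 31

31


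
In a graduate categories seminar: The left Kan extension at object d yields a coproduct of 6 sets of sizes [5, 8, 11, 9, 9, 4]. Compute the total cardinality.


Pointwise, the left Kan extension (Lan_F H)(d) is the colimit, indexed
by the comma category (F downarrow d), of H composed with the
projection (F downarrow d) -> C. Here that colimit is given
as a coproduct (disjoint union) of sets, so its cardinality is the
sum of the sizes of the summands.
Coproduct of sets with sizes: 5 + 8 + 11 + 9 + 9 + 4
= 46

46


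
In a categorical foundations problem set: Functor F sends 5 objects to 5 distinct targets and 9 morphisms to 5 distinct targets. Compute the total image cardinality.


The image of F consists of distinct objects and distinct morphisms.
|Im(F)| on objects = 5
|Im(F)| on morphisms = 5
Total image cardinality = 5 + 5 = 10

10


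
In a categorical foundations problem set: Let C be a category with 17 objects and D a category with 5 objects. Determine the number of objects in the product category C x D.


The product category C x D has objects that are pairs (c, d).
Number of pairs = |Ob(C)| * |Ob(D)| = 17 * 5 = 85

85


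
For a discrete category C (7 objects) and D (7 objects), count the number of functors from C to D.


A functor from a discrete category C to D is determined by
where each object maps. Each of the 7 objects of C can map
to any of the 7 objects of D independently.
Number of functors = 7^7 = 823543

823543


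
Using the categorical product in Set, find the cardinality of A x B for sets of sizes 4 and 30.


In Set, the product A x B is the Cartesian product.
By the universal property, |A x B| = |A| * |B|.
|A x B| = 4 * 30 = 120

120


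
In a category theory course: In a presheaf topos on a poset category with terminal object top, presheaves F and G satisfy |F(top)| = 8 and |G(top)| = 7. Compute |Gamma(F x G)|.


Global sections of a presheaf on a poset with terminal top satisfy
Gamma(H) ~ H(top). Presheaves admit pointwise products, so
(F x G)(top) = F(top) x G(top) (Cartesian product).
|Gamma(F x G)| = |F(top)| * |G(top)| = 8 * 7 = 56.

56


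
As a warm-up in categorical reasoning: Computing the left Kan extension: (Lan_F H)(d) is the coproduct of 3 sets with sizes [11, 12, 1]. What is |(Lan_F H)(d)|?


Pointwise, the left Kan extension (Lan_F H)(d) is the colimit, indexed
by the comma category (F downarrow d), of H composed with the
projection (F downarrow d) -> C. Here that colimit is given
as a coproduct (disjoint union) of sets, so its cardinality is the
sum of the sizes of the summands.
Coproduct of sets with sizes: 11 + 12 + 1
= 24

24


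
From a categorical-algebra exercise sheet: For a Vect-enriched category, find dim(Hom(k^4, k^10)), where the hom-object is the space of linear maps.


In Vect-enriched categories, Hom(k^n, k^m) is the space of m x n matrices.
dim(Hom(k^4, k^10)) = 10 * 4 = 40

40


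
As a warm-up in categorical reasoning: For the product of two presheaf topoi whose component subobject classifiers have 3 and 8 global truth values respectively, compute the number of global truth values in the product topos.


In a product of presheaf topoi E_1 x E_2, the subobject classifier
is Omega = Omega_1 x Omega_2 (componentwise), so
|Omega(top)| = |Omega_1(top_1)| * |Omega_2(top_2)|.
= 3 * 8 = 24.

24


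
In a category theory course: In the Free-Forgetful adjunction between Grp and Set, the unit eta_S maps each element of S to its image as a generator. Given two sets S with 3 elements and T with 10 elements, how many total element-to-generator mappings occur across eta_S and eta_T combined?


The unit eta_X: X -> U(F(X)) of the Free-Forgetful adjunction
maps each element of X to a generator of F(X). For X = S + T (disjoint
union in Set), |S + T| = |S| + |T|.
Total mappings = 3 + 10 = 13.

13


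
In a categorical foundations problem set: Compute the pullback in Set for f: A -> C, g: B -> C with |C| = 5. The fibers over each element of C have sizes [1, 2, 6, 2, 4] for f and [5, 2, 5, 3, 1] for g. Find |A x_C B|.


The pullback A x_C B consists of pairs (a, b) with f(a) = g(b).
For each element c in C, the fiber product has |f^-1(c)| * |g^-1(c)| elements.
Summing over C: 1 * 5 + 2 * 2 + 6 * 5 + 2 * 3 + 4 * 1
= 5 + 4 + 30 + 6 + 4 = 49

49


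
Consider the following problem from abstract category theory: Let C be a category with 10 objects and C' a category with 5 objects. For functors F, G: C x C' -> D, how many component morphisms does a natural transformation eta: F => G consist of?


A natural transformation eta: F => G assigns one component morphism per
object of the domain category.
The domain is the product category C x C', so
|Ob(C x C')| = |Ob(C)| * |Ob(C')| = 10 * 5 = 50.
Therefore eta has 50 component morphisms.

50


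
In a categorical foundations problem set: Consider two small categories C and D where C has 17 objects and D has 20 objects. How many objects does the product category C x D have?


The product category C x D has objects that are pairs (c, d).
Number of pairs = |Ob(C)| * |Ob(D)| = 17 * 20 = 340

340


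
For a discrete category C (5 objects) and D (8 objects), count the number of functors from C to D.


A functor from a discrete category C to D is determined by
where each object maps. Each of the 5 objects of C can map
to any of the 8 objects of D independently.
Number of functors = 8^5 = 32768

32768


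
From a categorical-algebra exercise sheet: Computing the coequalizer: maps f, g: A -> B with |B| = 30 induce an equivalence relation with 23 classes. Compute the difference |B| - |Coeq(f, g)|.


The coequalizer Coeq(f, g) = B / ~ has one element per equivalence class.
|B| = 30, |Coeq(f, g)| = 23.
|B| - |Coeq(f, g)| = 30 - 23 = 7.

7


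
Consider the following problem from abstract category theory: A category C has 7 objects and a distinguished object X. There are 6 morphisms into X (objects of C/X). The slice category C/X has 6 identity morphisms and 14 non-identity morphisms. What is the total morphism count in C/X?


In the slice category C/X, objects are morphisms to X.
Identity morphisms: 6 (one per object of C/X).
Non-identity morphisms: 14.
Total = 6 + 14 = 20

20


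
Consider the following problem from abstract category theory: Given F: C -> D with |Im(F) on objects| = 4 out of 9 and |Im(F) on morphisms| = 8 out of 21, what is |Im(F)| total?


The image of F consists of distinct objects and distinct morphisms.
|Im(F)| on objects = 4
|Im(F)| on morphisms = 8
Total image cardinality = 4 + 8 = 12

12


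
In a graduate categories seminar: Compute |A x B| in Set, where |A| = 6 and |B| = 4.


In Set, the product A x B is the Cartesian product.
By the universal property, |A x B| = |A| * |B|.
|A x B| = 6 * 4 = 24

24


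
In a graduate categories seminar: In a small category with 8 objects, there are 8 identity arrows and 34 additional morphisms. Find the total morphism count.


Each object has an identity morphism, giving 8 identities.
Adding the 34 non-identity morphisms:
Total = 8 + 34 = 42

42


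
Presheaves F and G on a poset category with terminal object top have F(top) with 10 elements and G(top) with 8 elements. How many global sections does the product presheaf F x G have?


Global sections of a presheaf on a poset with terminal top satisfy
Gamma(H) ~ H(top). Presheaves admit pointwise products, so
(F x G)(top) = F(top) x G(top) (Cartesian product).
|Gamma(F x G)| = |F(top)| * |G(top)| = 10 * 8 = 80.

80


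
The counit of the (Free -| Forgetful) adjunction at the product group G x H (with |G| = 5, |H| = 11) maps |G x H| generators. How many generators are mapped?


The counit epsilon_K: F(U(K)) -> K of the Free-Forgetful adjunction
maps |K| generators of F(U(K)) into K. For K = G x H (the product group),
|G x H| = |G| * |H|.
Total generators mapped = 5 * 11 = 55.

55


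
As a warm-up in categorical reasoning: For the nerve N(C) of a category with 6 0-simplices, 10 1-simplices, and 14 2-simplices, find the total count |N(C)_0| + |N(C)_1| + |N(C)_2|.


The 2-skeleton of the nerve N(C) consists of simplices in dimensions 0, 1, 2:
  |N(C)_0| = 6 (objects)
  |N(C)_1| = 10 (morphisms)
  |N(C)_2| = 14 (composable pairs)
Total = 6 + 10 + 14 = 30

30


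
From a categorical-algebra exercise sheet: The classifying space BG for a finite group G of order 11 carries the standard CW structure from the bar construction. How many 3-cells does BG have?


In the bar-construction CW model of BG, the n-cells are indexed by
n-tuples [g_1|...|g_n] of non-identity elements of G (degenerate
simplices with some g_i = e do not contribute cells), so there are
(|G| - 1)^n n-cells.
For dim = 3 with |G| = 11:
cells = (11 - 1)^3 = 10^3 = 1000

1000


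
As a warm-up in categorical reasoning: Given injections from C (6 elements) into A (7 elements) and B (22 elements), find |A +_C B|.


The pushout A +_C B identifies the images of C in A and B.
|A +_C B| = |A| + |B| - |C| (for injections).
= 7 + 22 - 6 = 23

23


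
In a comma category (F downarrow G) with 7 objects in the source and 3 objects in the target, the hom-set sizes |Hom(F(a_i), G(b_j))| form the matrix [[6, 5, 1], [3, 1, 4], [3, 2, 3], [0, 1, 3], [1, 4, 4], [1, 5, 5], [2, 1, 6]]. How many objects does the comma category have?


Objects of (F downarrow G) are triples (a, b, h: F(a)->G(b)).
The count equals the sum of all entries in the hom-matrix.
sum(row 0) = 12
sum(row 1) = 8
sum(row 2) = 8
sum(row 3) = 4
sum(row 4) = 9
sum(row 5) = 11
sum(row 6) = 9
Grand total = 61

61


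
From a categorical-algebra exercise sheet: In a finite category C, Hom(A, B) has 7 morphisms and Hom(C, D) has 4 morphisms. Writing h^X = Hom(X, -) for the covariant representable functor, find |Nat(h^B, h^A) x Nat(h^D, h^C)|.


By the Yoneda lemma, Nat(h^B, h^A) is isomorphic to Hom(A, B),
so |Nat(h^B, h^A)| = |Hom(A, B)| and |Nat(h^D, h^C)| = |Hom(C, D)|.
|Hom(A, B)| = 7, |Hom(C, D)| = 4.
|Nat(h^B, h^A) x Nat(h^D, h^C)| = 7 * 4 = 28

28


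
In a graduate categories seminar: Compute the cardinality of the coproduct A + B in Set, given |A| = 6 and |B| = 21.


In Set, the coproduct A + B is the disjoint union.
|A + B| = |A| + |B| = 6 + 21 = 27

27


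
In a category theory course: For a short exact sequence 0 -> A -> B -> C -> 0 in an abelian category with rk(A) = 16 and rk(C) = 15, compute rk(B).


For a short exact sequence 0 -> A -> B -> C -> 0,
rank is additive: rank(B) = rank(A) + rank(C).
rank(B) = 16 + 15 = 31

31


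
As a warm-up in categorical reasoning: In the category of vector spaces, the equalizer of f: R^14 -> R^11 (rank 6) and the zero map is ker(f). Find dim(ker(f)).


The equalizer of f and the zero map is ker(f).
By the rank-nullity theorem: dim(ker(f)) = dim(domain) - rank(f).
dim(ker(f)) = 14 - 6 = 8

8


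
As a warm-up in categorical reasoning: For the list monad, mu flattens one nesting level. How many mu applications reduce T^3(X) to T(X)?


Each application of mu: T^2 -> T removes one layer of nesting.
Starting at depth 3 (i.e., T^3(X)), we need to reach T(X).
Number of mu applications = 3 - 1 = 2

2


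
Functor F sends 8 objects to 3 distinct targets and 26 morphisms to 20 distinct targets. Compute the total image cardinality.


The image of F consists of distinct objects and distinct morphisms.
|Im(F)| on objects = 3
|Im(F)| on morphisms = 20
Total image cardinality = 3 + 20 = 23

23


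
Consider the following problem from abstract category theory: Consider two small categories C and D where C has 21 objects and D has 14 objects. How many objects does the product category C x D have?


The product category C x D has objects that are pairs (c, d).
Number of pairs = |Ob(C)| * |Ob(D)| = 21 * 14 = 294

294


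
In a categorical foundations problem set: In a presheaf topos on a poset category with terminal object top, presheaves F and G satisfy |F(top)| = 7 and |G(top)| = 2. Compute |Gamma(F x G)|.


Global sections of a presheaf on a poset with terminal top satisfy
Gamma(H) ~ H(top). Presheaves admit pointwise products, so
(F x G)(top) = F(top) x G(top) (Cartesian product).
|Gamma(F x G)| = |F(top)| * |G(top)| = 7 * 2 = 14.

14


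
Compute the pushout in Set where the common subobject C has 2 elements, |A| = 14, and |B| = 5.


The pushout A +_C B identifies the images of C in A and B.
|A +_C B| = |A| + |B| - |C| (for injections).
= 14 + 5 - 2 = 17

17


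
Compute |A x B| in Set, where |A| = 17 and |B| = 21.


In Set, the product A x B is the Cartesian product.
By the universal property, |A x B| = |A| * |B|.
|A x B| = 17 * 21 = 357

357


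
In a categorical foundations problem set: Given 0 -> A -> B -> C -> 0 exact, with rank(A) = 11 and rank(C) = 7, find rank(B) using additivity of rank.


For a short exact sequence 0 -> A -> B -> C -> 0,
rank is additive: rank(B) = rank(A) + rank(C).
rank(B) = 11 + 7 = 18

18


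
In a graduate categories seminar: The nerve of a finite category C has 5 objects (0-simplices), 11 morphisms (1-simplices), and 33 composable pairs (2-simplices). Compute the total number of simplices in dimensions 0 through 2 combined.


The 2-skeleton of the nerve N(C) consists of simplices in dimensions 0, 1, 2:
  |N(C)_0| = 5 (objects)
  |N(C)_1| = 11 (morphisms)
  |N(C)_2| = 33 (composable pairs)
Total = 5 + 11 + 33 = 49

49


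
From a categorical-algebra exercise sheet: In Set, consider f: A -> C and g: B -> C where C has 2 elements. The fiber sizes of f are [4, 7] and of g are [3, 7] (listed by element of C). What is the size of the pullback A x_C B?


The pullback A x_C B consists of pairs (a, b) with f(a) = g(b).
For each element c in C, the fiber product has |f^-1(c)| * |g^-1(c)| elements.
Summing over C: 4 * 3 + 7 * 7
= 12 + 49 = 61

61


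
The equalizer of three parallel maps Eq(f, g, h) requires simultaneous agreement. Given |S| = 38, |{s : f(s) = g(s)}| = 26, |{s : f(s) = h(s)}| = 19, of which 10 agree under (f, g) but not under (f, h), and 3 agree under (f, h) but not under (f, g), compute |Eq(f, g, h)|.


Eq(f, g, h) is the triple-agreement set: points in S where all three
maps take the same value. Using inclusion-exclusion on the pairwise data:
Pair (f, g) agrees on 26 points; pair (f, h) on 19 points.
Points agreeing under (f, g) but not (f, h) = 10; under (f, h) but not (f, g) = 3.
Triple-agreement = agreement-in-(f, g) minus points that agree under (f, g) but not (f, h):
|Eq(f, g, h)| = 26 - 10 = 16
(cross-check via (f, h): 19 - 3 = 16.)

16


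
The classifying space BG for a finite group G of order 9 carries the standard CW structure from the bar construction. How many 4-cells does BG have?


In the bar-construction CW model of BG, the n-cells are indexed by
n-tuples [g_1|...|g_n] of non-identity elements of G (degenerate
simplices with some g_i = e do not contribute cells), so there are
(|G| - 1)^n n-cells.
For dim = 4 with |G| = 9:
cells = (9 - 1)^4 = 8^4 = 4096

4096


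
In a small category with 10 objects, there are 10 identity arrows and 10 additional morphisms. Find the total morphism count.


Each object has an identity morphism, giving 10 identities.
Adding the 10 non-identity morphisms:
Total = 10 + 10 = 20

20


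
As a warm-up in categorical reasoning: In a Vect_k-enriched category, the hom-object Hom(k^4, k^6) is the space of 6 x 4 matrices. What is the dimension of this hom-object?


In Vect-enriched categories, Hom(k^n, k^m) is the space of m x n matrices.
dim(Hom(k^4, k^6)) = 6 * 4 = 24

24


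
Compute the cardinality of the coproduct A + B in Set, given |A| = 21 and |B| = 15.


In Set, the coproduct A + B is the disjoint union.
|A + B| = |A| + |B| = 21 + 15 = 36

36


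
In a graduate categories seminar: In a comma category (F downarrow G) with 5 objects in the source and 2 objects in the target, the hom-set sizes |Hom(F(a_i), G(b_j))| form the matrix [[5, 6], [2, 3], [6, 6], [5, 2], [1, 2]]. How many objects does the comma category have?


Objects of (F downarrow G) are triples (a, b, h: F(a)->G(b)).
The count equals the sum of all entries in the hom-matrix.
sum(row 0) = 11
sum(row 1) = 5
sum(row 2) = 12
sum(row 3) = 7
sum(row 4) = 3
Grand total = 38

38


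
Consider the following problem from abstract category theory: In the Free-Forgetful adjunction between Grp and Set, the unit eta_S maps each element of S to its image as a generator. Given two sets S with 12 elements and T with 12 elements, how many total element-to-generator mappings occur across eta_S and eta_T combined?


The unit eta_X: X -> U(F(X)) of the Free-Forgetful adjunction
maps each element of X to a generator of F(X). For X = S + T (disjoint
union in Set), |S + T| = |S| + |T|.
Total mappings = 12 + 12 = 24.

24


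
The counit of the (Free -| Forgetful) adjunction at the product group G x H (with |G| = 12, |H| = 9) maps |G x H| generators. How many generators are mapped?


The counit epsilon_K: F(U(K)) -> K of the Free-Forgetful adjunction
maps |K| generators of F(U(K)) into K. For K = G x H (the product group),
|G x H| = |G| * |H|.
Total generators mapped = 12 * 9 = 108.

108


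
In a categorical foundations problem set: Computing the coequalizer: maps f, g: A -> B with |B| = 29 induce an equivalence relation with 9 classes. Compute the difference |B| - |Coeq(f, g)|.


The coequalizer Coeq(f, g) = B / ~ has one element per equivalence class.
|B| = 29, |Coeq(f, g)| = 9.
|B| - |Coeq(f, g)| = 29 - 9 = 20.

20


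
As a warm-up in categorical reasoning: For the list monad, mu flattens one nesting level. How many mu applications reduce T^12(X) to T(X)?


Each application of mu: T^2 -> T removes one layer of nesting.
Starting at depth 12 (i.e., T^12(X)), we need to reach T(X).
Number of mu applications = 12 - 1 = 11

11


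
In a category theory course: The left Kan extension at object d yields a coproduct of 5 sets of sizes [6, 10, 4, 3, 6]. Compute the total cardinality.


Pointwise, the left Kan extension (Lan_F H)(d) is the colimit, indexed
by the comma category (F downarrow d), of H composed with the
projection (F downarrow d) -> C. Here that colimit is given
as a coproduct (disjoint union) of sets, so its cardinality is the
sum of the sizes of the summands.
Coproduct of sets with sizes: 6 + 10 + 4 + 3 + 6
= 29

29


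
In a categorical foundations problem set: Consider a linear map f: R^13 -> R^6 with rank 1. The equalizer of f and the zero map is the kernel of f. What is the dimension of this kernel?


The equalizer of f and the zero map is ker(f).
By the rank-nullity theorem: dim(ker(f)) = dim(domain) - rank(f).
dim(ker(f)) = 13 - 1 = 12

12


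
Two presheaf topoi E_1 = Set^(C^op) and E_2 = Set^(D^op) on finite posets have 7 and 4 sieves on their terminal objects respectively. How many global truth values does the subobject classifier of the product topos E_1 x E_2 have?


In a product of presheaf topoi E_1 x E_2, the subobject classifier
is Omega = Omega_1 x Omega_2 (componentwise), so
|Omega(top)| = |Omega_1(top_1)| * |Omega_2(top_2)|.
= 7 * 4 = 28.

28


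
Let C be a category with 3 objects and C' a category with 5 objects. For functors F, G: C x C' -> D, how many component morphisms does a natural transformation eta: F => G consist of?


A natural transformation eta: F => G assigns one component morphism per
object of the domain category.
The domain is the product category C x C', so
|Ob(C x C')| = |Ob(C)| * |Ob(C')| = 3 * 5 = 15.
Therefore eta has 15 component morphisms.

15


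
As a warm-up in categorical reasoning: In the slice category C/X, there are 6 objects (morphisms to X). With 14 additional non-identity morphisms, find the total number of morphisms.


In the slice category C/X, objects are morphisms to X.
Identity morphisms: 6 (one per object of C/X).
Non-identity morphisms: 14.
Total = 6 + 14 = 20

20


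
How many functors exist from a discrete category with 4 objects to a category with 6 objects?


A functor from a discrete category C to D is determined by
where each object maps. Each of the 4 objects of C can map
to any of the 6 objects of D independently.
Number of functors = 6^4 = 1296

1296


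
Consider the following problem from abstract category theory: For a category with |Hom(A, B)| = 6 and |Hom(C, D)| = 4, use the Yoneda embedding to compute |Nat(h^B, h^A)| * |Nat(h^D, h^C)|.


By the Yoneda lemma, Nat(h^B, h^A) is isomorphic to Hom(A, B),
so |Nat(h^B, h^A)| = |Hom(A, B)| and |Nat(h^D, h^C)| = |Hom(C, D)|.
|Hom(A, B)| = 6, |Hom(C, D)| = 4.
|Nat(h^B, h^A) x Nat(h^D, h^C)| = 6 * 4 = 24

24


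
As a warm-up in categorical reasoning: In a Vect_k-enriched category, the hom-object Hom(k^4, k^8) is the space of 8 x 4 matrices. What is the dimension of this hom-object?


In Vect-enriched categories, Hom(k^n, k^m) is the space of m x n matrices.
dim(Hom(k^4, k^8)) = 8 * 4 = 32

32


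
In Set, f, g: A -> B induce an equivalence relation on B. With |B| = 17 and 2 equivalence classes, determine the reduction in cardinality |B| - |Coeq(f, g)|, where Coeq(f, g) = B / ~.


The coequalizer Coeq(f, g) = B / ~ has one element per equivalence class.
|B| = 17, |Coeq(f, g)| = 2.
|B| - |Coeq(f, g)| = 17 - 2 = 15.

15


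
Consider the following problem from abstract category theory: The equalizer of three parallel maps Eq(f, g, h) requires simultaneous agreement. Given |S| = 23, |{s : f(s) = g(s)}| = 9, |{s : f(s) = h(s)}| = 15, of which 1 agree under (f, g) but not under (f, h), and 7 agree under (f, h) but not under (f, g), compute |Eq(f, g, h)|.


Eq(f, g, h) is the triple-agreement set: points in S where all three
maps take the same value. Using inclusion-exclusion on the pairwise data:
Pair (f, g) agrees on 9 points; pair (f, h) on 15 points.
Points agreeing under (f, g) but not (f, h) = 1; under (f, h) but not (f, g) = 7.
Triple-agreement = agreement-in-(f, g) minus points that agree under (f, g) but not (f, h):
|Eq(f, g, h)| = 9 - 1 = 8
(cross-check via (f, h): 15 - 7 = 8.)

8


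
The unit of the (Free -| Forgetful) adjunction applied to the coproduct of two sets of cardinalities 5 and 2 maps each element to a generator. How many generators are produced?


The unit eta_X: X -> U(F(X)) of the Free-Forgetful adjunction
maps each element of X to a generator of F(X). For X = S + T (disjoint
union in Set), |S + T| = |S| + |T|.
Total mappings = 5 + 2 = 7.

7


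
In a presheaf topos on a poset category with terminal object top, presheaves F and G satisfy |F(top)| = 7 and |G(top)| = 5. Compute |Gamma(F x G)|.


Global sections of a presheaf on a poset with terminal top satisfy
Gamma(H) ~ H(top). Presheaves admit pointwise products, so
(F x G)(top) = F(top) x G(top) (Cartesian product).
|Gamma(F x G)| = |F(top)| * |G(top)| = 7 * 5 = 35.

35


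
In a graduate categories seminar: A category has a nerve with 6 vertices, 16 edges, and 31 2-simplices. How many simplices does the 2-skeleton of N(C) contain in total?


The 2-skeleton of the nerve N(C) consists of simplices in dimensions 0, 1, 2:
  |N(C)_0| = 6 (objects)
  |N(C)_1| = 16 (morphisms)
  |N(C)_2| = 31 (composable pairs)
Total = 6 + 16 + 31 = 53

53


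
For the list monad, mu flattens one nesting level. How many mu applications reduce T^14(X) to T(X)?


Each application of mu: T^2 -> T removes one layer of nesting.
Starting at depth 14 (i.e., T^14(X)), we need to reach T(X).
Number of mu applications = 14 - 1 = 13

13


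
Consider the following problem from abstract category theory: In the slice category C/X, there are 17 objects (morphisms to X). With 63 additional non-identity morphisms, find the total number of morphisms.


In the slice category C/X, objects are morphisms to X.
Identity morphisms: 17 (one per object of C/X).
Non-identity morphisms: 63.
Total = 17 + 63 = 80

80
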